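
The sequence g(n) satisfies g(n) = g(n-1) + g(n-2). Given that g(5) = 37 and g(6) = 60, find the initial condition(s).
Work backwards using g(k) = g(k+2) - g(k+1):
g(4) = g(6) - g(5) = 60 - 37 = 23
g(3) = g(5) - g(4) = 37 - 23 = 14
g(2) = g(4) - g(3) = 23 - 14 = 9
g(1) = g(3) - g(2) = 14 - 9 = 5
g(0) = g(2) - g(1) = 9 - 5 = 4

g(0) = 4, g(1) = 5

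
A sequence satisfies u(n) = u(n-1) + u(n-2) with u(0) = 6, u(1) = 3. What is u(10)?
Computing the sequence terms:
6, 3, 9, 12, 21, 33, 54, 87, 141, 228, 369

369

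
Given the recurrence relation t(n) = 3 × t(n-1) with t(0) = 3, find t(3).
Computing step by step:
t(0) = 3
t(1) = 3 × 3 = 9
t(2) = 3 × 9 = 27
t(3) = 3 × 27 = 81

81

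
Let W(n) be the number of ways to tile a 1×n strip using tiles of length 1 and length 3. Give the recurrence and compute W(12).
Condition on the last tile: it has length 1 (leaving a 1×(n-1) strip) or length 3 (leaving a 1×(n-3) strip), so W(n) = W(n-1) + W(n-3) (order-3 linear recurrence).
For 0 ≤ i < 3 only unit tiles fit, so W(i) = 1.
Iterating the recurrence: W(3) = 2, W(4) = 3, W(5) = 4, W(6) = 6, W(7) = 9, W(8) = 13, W(9) = 19, W(10) = 28, W(11) = 41, W(12) = 60.

W(n) = W(n-1) + W(n-3), with W(i) = 1 for 0 ≤ i < 3; W(12) = 60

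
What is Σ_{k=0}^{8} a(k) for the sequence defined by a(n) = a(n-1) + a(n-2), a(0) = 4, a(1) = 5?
Computing the sequence terms: 4, 5, 9, 14, 23, 37, 60, 97, 157
Adding these values together:

406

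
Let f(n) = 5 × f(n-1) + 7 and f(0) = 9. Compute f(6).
Computing step by step:
f(0) = 9
f(1) = 5 × 9 + 7 = 52
f(2) = 5 × 52 + 7 = 267
f(3) = 5 × 267 + 7 = 1342
f(4) = 5 × 1342 + 7 = 6717
f(5) = 5 × 6717 + 7 = 33592
f(6) = 5 × 33592 + 7 = 167967

167967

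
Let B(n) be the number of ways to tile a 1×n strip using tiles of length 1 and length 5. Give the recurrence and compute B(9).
Condition on the last tile: it has length 1 (leaving a 1×(n-1) strip) or length 5 (leaving a 1×(n-5) strip), so B(n) = B(n-1) + B(n-5) (order-5 linear recurrence).
For 0 ≤ i < 5 only unit tiles fit, so B(i) = 1.
Iterating the recurrence: B(5) = 2, B(6) = 3, B(7) = 4, B(8) = 5, B(9) = 6.

B(n) = B(n-1) + B(n-5), with B(i) = 1 for 0 ≤ i < 5; B(9) = 6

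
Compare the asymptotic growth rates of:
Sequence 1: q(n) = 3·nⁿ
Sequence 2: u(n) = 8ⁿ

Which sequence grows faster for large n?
Comparing growth rates:
Growth-rate hierarchy: log n ≺ any polynomial ≺ any exponential cⁿ (c>1) ≺ n! ≺ nⁿ.
super-exponential nⁿ dominates exponential base 8 asymptotically.

q(n) grows faster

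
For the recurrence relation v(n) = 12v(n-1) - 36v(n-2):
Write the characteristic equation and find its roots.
Substitute v(n) = rⁿ and divide through by rⁿ⁻²: r² - 12r + 36 = 0
Factor: (r - 6)² = 0, so r = 6 (double root).
General solution: v(n) = (A + Bn)·6ⁿ

Characteristic: r² - 12r + 36 = 0, Roots: r = 6 (double root)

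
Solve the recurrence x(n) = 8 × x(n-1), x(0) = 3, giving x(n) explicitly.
Recurrence: x(n) = 8 × x(n-1), initial: x(0) = 3.
Each term is 8 times the previous, so this is geometric with ratio 8. After n steps: x(n) = x(0)·8ⁿ = 3·8ⁿ.

x(n) = 3·8ⁿ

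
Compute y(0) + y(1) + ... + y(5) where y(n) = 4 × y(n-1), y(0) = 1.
Computing the sequence terms: 1, 4, 16, 64, 256, 1024
Adding these values together:

1365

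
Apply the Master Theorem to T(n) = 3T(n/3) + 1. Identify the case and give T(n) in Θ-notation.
Master Theorem template: T(n) = a·T(n/b) + f(n).
Here: a=3, b=3, f(n)=1
Compute log_b(a) = log_3(3) = 1.
f(n) = 1 = O(n^(1-ε)) with ε = 1. Case 1: T(n) = Θ(n^log_b(a)) = Θ(n).

Case 1: T(n) = Θ(n)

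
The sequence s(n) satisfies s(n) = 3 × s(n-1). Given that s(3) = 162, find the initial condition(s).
In general s(n) = 3ⁿ · s(0). At n = 3: s(0) = s(3) / 3^3 = 162 / 27 = 6.

s(0) = 6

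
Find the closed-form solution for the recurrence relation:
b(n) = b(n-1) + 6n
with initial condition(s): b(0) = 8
Recurrence: b(n) = b(n-1) + 6n, initial: b(0) = 8.
Telescoping: b(n) = b(0) + 6·Σᵢ₌₁ⁿ i = 8 + 6·n(n+1)/2.

b(n) = 6·n(n+1)/2 + 8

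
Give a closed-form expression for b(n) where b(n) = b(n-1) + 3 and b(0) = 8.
Recurrence: b(n) = b(n-1) + 3, initial: b(0) = 8.
Each step adds 3, so b(n) = b(0) + 3n = 3n + 8.

b(n) = 3n + 8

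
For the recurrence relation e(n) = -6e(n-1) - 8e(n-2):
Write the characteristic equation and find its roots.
Substitute e(n) = rⁿ and divide through by rⁿ⁻²: r² + 6r + 8 = 0
Factor: (r + 4)(r + 2) = 0, so r = -4, -2.
General solution: e(n) = A·(-4)ⁿ + B·(-2)ⁿ

Characteristic: r² + 6r + 8 = 0, Roots: r = -4, -2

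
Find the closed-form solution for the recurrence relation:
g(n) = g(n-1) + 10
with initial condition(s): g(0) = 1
Recurrence: g(n) = g(n-1) + 10, initial: g(0) = 1.
Each step adds 10, so g(n) = g(0) + 10n = 10n + 1.

g(n) = 10n + 1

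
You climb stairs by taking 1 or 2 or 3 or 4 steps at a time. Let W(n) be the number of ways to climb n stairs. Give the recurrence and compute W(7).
Condition on the size of the last step (1 to 4): before it there were n-1, …, n-4 stairs climbed, and these cases are disjoint, so W(n) = W(n-1) + W(n-2) + W(n-3) + W(n-4) (order-4 linear recurrence).
Initial conditions by direct count (compositions of i into parts ≤ 4): W(1) = 1; W(2) = 2; W(3) = 4; W(4) = 8.
Iterating the recurrence: W(5) = 15, W(6) = 29, W(7) = 56.

W(n) = W(n-1) + W(n-2) + W(n-3) + W(n-4), W(1) = 1, W(2) = 2, W(3) = 4, W(4) = 8; W(7) = 56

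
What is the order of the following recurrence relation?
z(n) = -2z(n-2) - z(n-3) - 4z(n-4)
The order is the largest lag k for which z(n-k) appears. Here the deepest term is z(n-4), so the order is 4.

Order 4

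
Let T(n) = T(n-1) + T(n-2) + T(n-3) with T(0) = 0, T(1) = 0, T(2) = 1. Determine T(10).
Computing the sequence terms:
0, 0, 1, 1, 2, 4, 7, 13, 24, 44, 81

81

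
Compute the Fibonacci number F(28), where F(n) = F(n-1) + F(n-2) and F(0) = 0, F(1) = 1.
Computing the sequence terms:
0, 1, 1, 2, 3, 5, 8, 13, 21, 34, 55, 89, 144, 233, 377, 610, 987, 1597, 2584, 4181, 6765, 10946, 17711, 28657, 46368, 75025, 121393, 196418, 317811

317811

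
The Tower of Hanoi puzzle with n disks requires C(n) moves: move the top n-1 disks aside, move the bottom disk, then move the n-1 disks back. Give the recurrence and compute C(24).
Moving n disks = move the top n-1 disks aside (C(n-1) moves) + move the largest disk (1 move) + move the n-1 disks back on top (C(n-1) moves), so C(n) = 2C(n-1) + 1, with C(1) = 1 (a single disk takes one move).
First terms: 1, 3, 7, 15, 31, 63, … — each is one less than a power of 2. Indeed C(n) + 1 = 2(C(n-1) + 1) with C(1) + 1 = 2, so C(n) + 1 = 2ⁿ and C(n) = 2ⁿ - 1.
Hence C(24) = 2^24 - 1 = 16777216 - 1 = 16777215.

C(n) = 2C(n-1) + 1, C(1) = 1; C(24) = 16777215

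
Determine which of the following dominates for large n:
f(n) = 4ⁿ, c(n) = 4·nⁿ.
Comparing growth rates:
Growth-rate hierarchy: log n ≺ any polynomial ≺ any exponential cⁿ (c>1) ≺ n! ≺ nⁿ.
super-exponential nⁿ dominates exponential base 4 asymptotically.

c(n) grows faster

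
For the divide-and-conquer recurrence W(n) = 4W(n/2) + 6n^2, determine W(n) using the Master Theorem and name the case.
Master Theorem template: W(n) = a·W(n/b) + f(n).
Here: a=4, b=2, f(n)=6n^2
Compute log_b(a) = log_2(4) = 2.
f(n) = 6n^2 = Θ(n^2). Case 2: W(n) = Θ(n^2 log n).

Case 2: W(n) = Θ(n^2 log n)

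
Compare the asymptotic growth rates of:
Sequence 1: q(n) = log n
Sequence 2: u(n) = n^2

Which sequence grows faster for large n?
Comparing growth rates:
Growth-rate hierarchy: log n ≺ any polynomial ≺ any exponential cⁿ (c>1) ≺ n! ≺ nⁿ.
polynomial degree 2 dominates logarithmic asymptotically.

u(n) grows faster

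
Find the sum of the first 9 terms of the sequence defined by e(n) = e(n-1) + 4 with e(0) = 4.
Computing the sequence terms: 4, 8, 12, 16, 20, 24, 28, 32, 36
Adding these values together:

180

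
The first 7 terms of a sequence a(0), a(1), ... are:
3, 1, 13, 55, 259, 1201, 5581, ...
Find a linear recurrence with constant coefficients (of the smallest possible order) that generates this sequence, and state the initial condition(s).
Look for the lowest-order linear relation among consecutive terms.
Observation: a(n) - 4·a(n-1) - (3)·a(n-2) = 0 holds for the shown terms, and no order-1 relation a(n) = α·a(n-1) + β fits.
Check at n=3: 4·13 + (3)·1 = 55. ✓

a(n) = 4a(n-1) + 3a(n-2), a(0) = 3, a(1) = 1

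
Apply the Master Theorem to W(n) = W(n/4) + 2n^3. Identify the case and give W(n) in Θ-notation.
Master Theorem template: W(n) = a·W(n/b) + f(n).
Here: a=1, b=4, f(n)=2n^3
Compute log_b(a) = log_4(1) = 0.
f(n) = 2n^3 = Ω(n^(0+ε)) with ε = 3, and the regularity condition holds (a·f(n/b) = (a/b^3)·f(n) with a/b^3 = 4^-3 < 1). Case 3: W(n) = Θ(f(n)) = Θ(n^3).

Case 3: W(n) = Θ(n^3)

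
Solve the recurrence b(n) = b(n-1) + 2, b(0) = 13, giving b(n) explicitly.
Recurrence: b(n) = b(n-1) + 2, initial: b(0) = 13.
Each step adds 2, so b(n) = b(0) + 2n = 2n + 13.

b(n) = 2n + 13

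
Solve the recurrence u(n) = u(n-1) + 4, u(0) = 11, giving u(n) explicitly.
Recurrence: u(n) = u(n-1) + 4, initial: u(0) = 11.
Each step adds 4, so u(n) = u(0) + 4n = 4n + 11.

u(n) = 4n + 11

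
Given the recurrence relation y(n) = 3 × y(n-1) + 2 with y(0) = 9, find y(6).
Computing step by step:
y(0) = 9
y(1) = 3 × 9 + 2 = 29
y(2) = 3 × 29 + 2 = 89
y(3) = 3 × 89 + 2 = 269
y(4) = 3 × 269 + 2 = 809
y(5) = 3 × 809 + 2 = 2429
y(6) = 3 × 2429 + 2 = 7289

7289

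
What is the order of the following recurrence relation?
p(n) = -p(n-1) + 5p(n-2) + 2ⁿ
The order is the largest lag k for which p(n-k) appears. Here the deepest term is p(n-2) (the 2ⁿ term is non-homogeneous and does not affect the order), so the order is 2.

Order 2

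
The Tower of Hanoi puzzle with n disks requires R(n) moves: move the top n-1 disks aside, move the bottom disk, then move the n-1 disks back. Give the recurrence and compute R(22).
Moving n disks = move the top n-1 disks aside (R(n-1) moves) + move the largest disk (1 move) + move the n-1 disks back on top (R(n-1) moves), so R(n) = 2R(n-1) + 1, with R(1) = 1 (a single disk takes one move).
First terms: 1, 3, 7, 15, 31, 63, … — each is one less than a power of 2. Indeed R(n) + 1 = 2(R(n-1) + 1) with R(1) + 1 = 2, so R(n) + 1 = 2ⁿ and R(n) = 2ⁿ - 1.
Hence R(22) = 2^22 - 1 = 4194304 - 1 = 4194303.

R(n) = 2R(n-1) + 1, R(1) = 1; R(22) = 4194303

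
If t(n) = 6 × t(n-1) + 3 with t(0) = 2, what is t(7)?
Computing step by step:
t(0) = 2
t(1) = 6 × 2 + 3 = 15
t(2) = 6 × 15 + 3 = 93
t(3) = 6 × 93 + 3 = 561
t(4) = 6 × 561 + 3 = 3369
t(5) = 6 × 3369 + 3 = 20217
t(6) = 6 × 20217 + 3 = 121305
t(7) = 6 × 121305 + 3 = 727833

727833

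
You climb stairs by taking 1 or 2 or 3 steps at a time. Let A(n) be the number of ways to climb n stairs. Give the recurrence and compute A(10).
Condition on the size of the last step (1 to 3): before it there were n-1, …, n-3 stairs climbed, and these cases are disjoint, so A(n) = A(n-1) + A(n-2) + A(n-3) (order-3 linear recurrence).
Initial conditions by direct count (compositions of i into parts ≤ 3): A(1) = 1; A(2) = 2; A(3) = 4.
Iterating the recurrence: A(4) = 7, A(5) = 13, A(6) = 24, A(7) = 44, A(8) = 81, A(9) = 149, A(10) = 274.

A(n) = A(n-1) + A(n-2) + A(n-3), A(1) = 1, A(2) = 2, A(3) = 4; A(10) = 274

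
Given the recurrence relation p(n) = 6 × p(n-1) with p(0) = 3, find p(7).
Computing step by step:
p(0) = 3
p(1) = 6 × 3 = 18
p(2) = 6 × 18 = 108
p(3) = 6 × 108 = 648
p(4) = 6 × 648 = 3888
p(5) = 6 × 3888 = 23328
p(6) = 6 × 23328 = 139968
p(7) = 6 × 139968 = 839808

839808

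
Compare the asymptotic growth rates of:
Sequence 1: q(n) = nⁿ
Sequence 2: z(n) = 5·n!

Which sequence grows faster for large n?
Comparing growth rates:
Growth-rate hierarchy: log n ≺ any polynomial ≺ any exponential cⁿ (c>1) ≺ n! ≺ nⁿ.
super-exponential nⁿ dominates factorial asymptotically.

q(n) grows faster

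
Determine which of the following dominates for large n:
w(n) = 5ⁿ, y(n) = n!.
Comparing growth rates:
Growth-rate hierarchy: log n ≺ any polynomial ≺ any exponential cⁿ (c>1) ≺ n! ≺ nⁿ.
factorial dominates exponential base 5 asymptotically.

y(n) grows faster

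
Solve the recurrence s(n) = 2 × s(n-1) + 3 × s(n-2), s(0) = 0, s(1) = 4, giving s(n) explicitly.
Recurrence: s(n) = 2 × s(n-1) + 3 × s(n-2), initial: s(0) = 0, s(1) = 4.
Characteristic equation: r² - 2r - 3 = 0, which factors as (r - 3)(r + 1) = 0, so r = 3, -1. General solution s(n) = A·3ⁿ + B·(-1)ⁿ. From s(0) = 0: A + B = 0. From s(1) = 4: 3A - 1B = 4. Solving gives A = 1, B = -1.

s(n) = 3ⁿ - (-1)ⁿ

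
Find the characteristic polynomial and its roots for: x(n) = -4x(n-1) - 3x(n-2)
Substitute x(n) = rⁿ and divide through by rⁿ⁻²: r² + 4r + 3 = 0
Factor: (r + 3)(r + 1) = 0, so r = -3, -1.
General solution: x(n) = A·(-3)ⁿ + B·(-1)ⁿ

Characteristic: r² + 4r + 3 = 0, Roots: r = -3, -1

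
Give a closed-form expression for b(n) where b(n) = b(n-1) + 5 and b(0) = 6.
Recurrence: b(n) = b(n-1) + 5, initial: b(0) = 6.
Each step adds 5, so b(n) = b(0) + 5n = 5n + 6.

b(n) = 5n + 6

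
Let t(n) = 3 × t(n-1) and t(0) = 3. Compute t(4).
Computing step by step:
t(0) = 3
t(1) = 3 × 3 = 9
t(2) = 3 × 9 = 27
t(3) = 3 × 27 = 81
t(4) = 3 × 81 = 243

243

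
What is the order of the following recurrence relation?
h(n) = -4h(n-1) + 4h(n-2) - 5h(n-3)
The order is the largest lag k for which h(n-k) appears. Here the deepest term is h(n-3), so the order is 3.

Order 3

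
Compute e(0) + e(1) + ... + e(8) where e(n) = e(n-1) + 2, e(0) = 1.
Computing the sequence terms: 1, 3, 5, 7, 9, 11, 13, 15, 17
Adding these values together:

81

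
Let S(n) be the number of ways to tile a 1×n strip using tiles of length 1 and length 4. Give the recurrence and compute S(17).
Condition on the last tile: it has length 1 (leaving a 1×(n-1) strip) or length 4 (leaving a 1×(n-4) strip), so S(n) = S(n-1) + S(n-4) (order-4 linear recurrence).
For 0 ≤ i < 4 only unit tiles fit, so S(i) = 1.
Iterating the recurrence: S(4) = 2, S(5) = 3, S(6) = 4, S(7) = 5, S(8) = 7, S(9) = 10, S(10) = 14, S(11) = 19, S(12) = 26, S(13) = 36, S(14) = 50, S(15) = 69, S(16) = 95, S(17) = 131.

S(n) = S(n-1) + S(n-4), with S(i) = 1 for 0 ≤ i < 4; S(17) = 131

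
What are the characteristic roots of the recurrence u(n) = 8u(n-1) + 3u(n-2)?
Substitute u(n) = rⁿ and divide through by rⁿ⁻²: r² - 8r - 3 = 0
Discriminant: 8² + 4·3 = 76, not a perfect square, so by the quadratic formula r = (8 ± √76)/2.
General solution: u(n) = A·r₁ⁿ + B·r₂ⁿ where r₁,r₂ = (8 ± √76)/2

Characteristic: r² - 8r - 3 = 0, Roots: r = (8 ± √76)/2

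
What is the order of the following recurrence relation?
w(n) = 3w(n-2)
The order is the largest lag k for which w(n-k) appears. Here the deepest term is w(n-2), so the order is 2.

Order 2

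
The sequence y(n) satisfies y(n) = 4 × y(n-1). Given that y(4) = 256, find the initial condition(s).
In general y(n) = 4ⁿ · y(0). At n = 4: y(0) = y(4) / 4^4 = 256 / 256 = 1.

y(0) = 1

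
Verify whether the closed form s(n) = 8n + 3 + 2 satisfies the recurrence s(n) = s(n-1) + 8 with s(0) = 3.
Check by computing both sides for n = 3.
From the recurrence with s(0) = 3:
  s(0) = 3, s(1) = 11, s(2) = 19, s(3) = 27
  so the recurrence gives s(3) = 27.
From the proposed closed form s(n) = 8n + 3 + 2:
  s(3) = 29.
The recurrence gives 27 but the closed form gives 29, so the closed form does not satisfy the recurrence.

No, the closed form is incorrect.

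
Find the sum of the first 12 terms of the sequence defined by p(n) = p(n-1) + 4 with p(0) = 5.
Computing the sequence terms: 5, 9, 13, 17, 21, 25, 29, 33, 37, 41, 45, 49
Adding these values together:

324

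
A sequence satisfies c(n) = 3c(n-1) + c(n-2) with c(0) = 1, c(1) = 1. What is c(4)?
Computing the sequence terms:
1, 1, 4, 13, 43

43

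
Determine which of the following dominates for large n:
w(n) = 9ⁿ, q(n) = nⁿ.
Comparing growth rates:
Growth-rate hierarchy: log n ≺ any polynomial ≺ any exponential cⁿ (c>1) ≺ n! ≺ nⁿ.
super-exponential nⁿ dominates exponential base 9 asymptotically.

q(n) grows faster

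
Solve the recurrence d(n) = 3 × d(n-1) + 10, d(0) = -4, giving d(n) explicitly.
Recurrence: d(n) = 3 × d(n-1) + 10, initial: d(0) = -4.
Try d(n) = A·3ⁿ + C. Substituting: A·3ⁿ + C = 3(A·3ⁿ⁻¹ + C) + 10 = A·3ⁿ + 3C + 10, so C = 3C + 10, giving C = -5. Then d(0) = A - 5 = -4 gives A = 1.

d(n) = 3ⁿ - 5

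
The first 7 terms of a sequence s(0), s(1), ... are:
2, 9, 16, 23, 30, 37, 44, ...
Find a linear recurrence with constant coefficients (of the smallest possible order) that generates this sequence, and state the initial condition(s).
Look for the lowest-order linear relation among consecutive terms.
Observation: consecutive differences are constant (= 7).
Check at n=2: 1·9 + 7 = 16. ✓

s(n) = s(n-1) + 7, s(0) = 2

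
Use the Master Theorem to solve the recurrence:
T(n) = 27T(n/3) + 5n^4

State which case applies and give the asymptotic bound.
Master Theorem template: T(n) = a·T(n/b) + f(n).
Here: a=27, b=3, f(n)=5n^4
Compute log_b(a) = log_3(27) = 3.
f(n) = 5n^4 = Ω(n^(3+ε)) with ε = 1, and the regularity condition holds (a·f(n/b) = (a/b^4)·f(n) with a/b^4 = 3^-1 < 1). Case 3: T(n) = Θ(f(n)) = Θ(n^4).

Case 3: T(n) = Θ(n^4)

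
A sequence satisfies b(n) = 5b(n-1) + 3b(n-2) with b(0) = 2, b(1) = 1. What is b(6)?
Computing the sequence terms:
2, 1, 11, 58, 323, 1789, 9914

9914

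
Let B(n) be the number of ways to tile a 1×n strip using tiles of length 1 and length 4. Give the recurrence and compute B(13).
Condition on the last tile: it has length 1 (leaving a 1×(n-1) strip) or length 4 (leaving a 1×(n-4) strip), so B(n) = B(n-1) + B(n-4) (order-4 linear recurrence).
For 0 ≤ i < 4 only unit tiles fit, so B(i) = 1.
Iterating the recurrence: B(4) = 2, B(5) = 3, B(6) = 4, B(7) = 5, B(8) = 7, B(9) = 10, B(10) = 14, B(11) = 19, B(12) = 26, B(13) = 36.

B(n) = B(n-1) + B(n-4), with B(i) = 1 for 0 ≤ i < 4; B(13) = 36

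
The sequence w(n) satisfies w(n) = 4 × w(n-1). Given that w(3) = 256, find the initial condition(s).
In general w(n) = 4ⁿ · w(0). At n = 3: w(0) = w(3) / 4^3 = 256 / 64 = 4.

w(0) = 4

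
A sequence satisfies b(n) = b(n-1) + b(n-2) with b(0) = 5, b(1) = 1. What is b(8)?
Computing the sequence terms:
5, 1, 6, 7, 13, 20, 33, 53, 86

86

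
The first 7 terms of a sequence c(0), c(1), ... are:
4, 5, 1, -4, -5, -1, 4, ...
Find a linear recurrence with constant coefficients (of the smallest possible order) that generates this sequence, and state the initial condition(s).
Look for the lowest-order linear relation among consecutive terms.
Observation: c(n) - 1·c(n-1) - (-1)·c(n-2) = 0 holds for the shown terms, and no order-1 relation c(n) = α·c(n-1) + β fits.
Check at n=3: 1·1 + (-1)·5 = -4. ✓

c(n) = c(n-1) - c(n-2), c(0) = 4, c(1) = 5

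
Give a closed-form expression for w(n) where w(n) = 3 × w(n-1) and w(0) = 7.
Recurrence: w(n) = 3 × w(n-1), initial: w(0) = 7.
Each term is 3 times the previous, so this is geometric with ratio 3. After n steps: w(n) = w(0)·3ⁿ = 7·3ⁿ.

w(n) = 7·3ⁿ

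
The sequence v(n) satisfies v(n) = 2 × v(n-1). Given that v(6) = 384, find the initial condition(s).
In general v(n) = 2ⁿ · v(0). At n = 6: v(0) = v(6) / 2^6 = 384 / 64 = 6.

v(0) = 6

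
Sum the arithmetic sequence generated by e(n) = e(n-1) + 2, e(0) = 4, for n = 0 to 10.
Computing the sequence terms: 4, 6, 8, 10, 12, 14, 16, 18, 20, 22, 24
Adding these values together:

154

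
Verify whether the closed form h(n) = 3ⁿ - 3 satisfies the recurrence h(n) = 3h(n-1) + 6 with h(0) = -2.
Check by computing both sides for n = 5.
From the recurrence with h(0) = -2:
  h(0) = -2, h(1) = 0, h(2) = 6, h(3) = 24, h(4) = 78, h(5) = 240
  so the recurrence gives h(5) = 240.
From the proposed closed form h(n) = 3ⁿ - 3:
  h(5) = 240.
Both sides give 240 at n = 5, and the initial condition(s) match, so the closed form is consistent.

Yes, the closed form is correct.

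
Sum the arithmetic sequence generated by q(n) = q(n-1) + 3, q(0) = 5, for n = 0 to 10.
Computing the sequence terms: 5, 8, 11, 14, 17, 20, 23, 26, 29, 32, 35
Adding these values together:

220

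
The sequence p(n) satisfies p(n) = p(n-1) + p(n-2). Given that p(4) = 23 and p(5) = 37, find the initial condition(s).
Work backwards using p(k) = p(k+2) - p(k+1):
p(3) = p(5) - p(4) = 37 - 23 = 14
p(2) = p(4) - p(3) = 23 - 14 = 9
p(1) = p(3) - p(2) = 14 - 9 = 5
p(0) = p(2) - p(1) = 9 - 5 = 4

p(0) = 4, p(1) = 5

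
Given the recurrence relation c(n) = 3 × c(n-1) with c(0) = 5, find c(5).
Computing step by step:
c(0) = 5
c(1) = 3 × 5 = 15
c(2) = 3 × 15 = 45
c(3) = 3 × 45 = 135
c(4) = 3 × 135 = 405
c(5) = 3 × 405 = 1215

1215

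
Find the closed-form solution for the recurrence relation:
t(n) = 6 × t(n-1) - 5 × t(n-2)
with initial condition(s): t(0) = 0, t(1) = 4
Recurrence: t(n) = 6 × t(n-1) - 5 × t(n-2), initial: t(0) = 0, t(1) = 4.
Characteristic equation: r² - 6r + 5 = 0, which factors as (r - 5)(r - 1) = 0, so r = 5, 1. General solution t(n) = A·5ⁿ + B·1ⁿ. From t(0) = 0: A + B = 0. From t(1) = 4: 5A + 1B = 4. Solving gives A = 1, B = -1.

t(n) = 5ⁿ - 1ⁿ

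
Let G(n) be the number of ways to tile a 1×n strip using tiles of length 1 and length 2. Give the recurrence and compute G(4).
Condition on the last tile: it has length 1 (leaving a 1×(n-1) strip) or length 2 (leaving a 1×(n-2) strip), so G(n) = G(n-1) + G(n-2) (order-2 linear recurrence).
For 0 ≤ i < 2 only unit tiles fit, so G(i) = 1.
Iterating the recurrence: G(2) = 2, G(3) = 3, G(4) = 5.

G(n) = G(n-1) + G(n-2), with G(i) = 1 for 0 ≤ i < 2; G(4) = 5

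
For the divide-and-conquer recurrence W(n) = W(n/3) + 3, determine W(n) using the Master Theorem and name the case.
Master Theorem template: W(n) = a·W(n/b) + f(n).
Here: a=1, b=3, f(n)=3
Compute log_b(a) = log_3(1) = 0.
f(n) = 3 = Θ(1). Case 2: W(n) = Θ(log n).

Case 2: W(n) = Θ(log n)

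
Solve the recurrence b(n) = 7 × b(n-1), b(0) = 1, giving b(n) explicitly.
Recurrence: b(n) = 7 × b(n-1), initial: b(0) = 1.
Each term is 7 times the previous, so this is geometric with ratio 7. After n steps: b(n) = b(0)·7ⁿ = 7ⁿ.

b(n) = 7ⁿ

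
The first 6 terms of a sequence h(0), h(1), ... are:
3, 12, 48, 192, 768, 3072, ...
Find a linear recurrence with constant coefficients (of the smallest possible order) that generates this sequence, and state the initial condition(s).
Look for the lowest-order linear relation among consecutive terms.
Observation: each term is 4× the previous.
Check at n=2: 4·12 = 48. ✓

h(n) = 4 × h(n-1), h(0) = 3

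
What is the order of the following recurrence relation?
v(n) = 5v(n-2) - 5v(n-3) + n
The order is the largest lag k for which v(n-k) appears. Here the deepest term is v(n-3) (the n term is non-homogeneous and does not affect the order), so the order is 3.

Order 3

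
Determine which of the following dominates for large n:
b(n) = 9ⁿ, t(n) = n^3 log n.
Comparing growth rates:
Growth-rate hierarchy: log n ≺ any polynomial ≺ any exponential cⁿ (c>1) ≺ n! ≺ nⁿ.
exponential base 9 dominates polynomial degree 3 (with log factor) asymptotically.

b(n) grows faster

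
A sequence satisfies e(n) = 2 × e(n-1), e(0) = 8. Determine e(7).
Computing step by step:
e(0) = 8
e(1) = 2 × 8 = 16
e(2) = 2 × 16 = 32
e(3) = 2 × 32 = 64
e(4) = 2 × 64 = 128
e(5) = 2 × 128 = 256
e(6) = 2 × 256 = 512
e(7) = 2 × 512 = 1024

1024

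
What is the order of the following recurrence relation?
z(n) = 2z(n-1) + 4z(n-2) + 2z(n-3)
The order is the largest lag k for which z(n-k) appears. Here the deepest term is z(n-3), so the order is 3.

Order 3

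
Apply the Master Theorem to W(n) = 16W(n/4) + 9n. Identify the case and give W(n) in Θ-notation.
Master Theorem template: W(n) = a·W(n/b) + f(n).
Here: a=16, b=4, f(n)=9n
Compute log_b(a) = log_4(16) = 2.
f(n) = 9n = O(n^(2-ε)) with ε = 1. Case 1: W(n) = Θ(n^log_b(a)) = Θ(n^2).

Case 1: W(n) = Θ(n^2)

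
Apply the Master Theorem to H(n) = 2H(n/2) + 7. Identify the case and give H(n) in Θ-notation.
Master Theorem template: H(n) = a·H(n/b) + f(n).
Here: a=2, b=2, f(n)=7
Compute log_b(a) = log_2(2) = 1.
f(n) = 7 = O(n^(1-ε)) with ε = 1. Case 1: H(n) = Θ(n^log_b(a)) = Θ(n).

Case 1: H(n) = Θ(n)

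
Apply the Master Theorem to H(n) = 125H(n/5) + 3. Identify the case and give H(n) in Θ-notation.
Master Theorem template: H(n) = a·H(n/b) + f(n).
Here: a=125, b=5, f(n)=3
Compute log_b(a) = log_5(125) = 3.
f(n) = 3 = O(n^(3-ε)) with ε = 3. Case 1: H(n) = Θ(n^log_b(a)) = Θ(n^3).

Case 1: H(n) = Θ(n^3)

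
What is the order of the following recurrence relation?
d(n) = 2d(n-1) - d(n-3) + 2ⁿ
The order is the largest lag k for which d(n-k) appears. Here the deepest term is d(n-3) (the 2ⁿ term is non-homogeneous and does not affect the order), so the order is 3.

Order 3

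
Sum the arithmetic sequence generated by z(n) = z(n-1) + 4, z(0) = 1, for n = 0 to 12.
Computing the sequence terms: 1, 5, 9, 13, 17, 21, 25, 29, 33, 37, 41, 45, 49
Adding these values together:

325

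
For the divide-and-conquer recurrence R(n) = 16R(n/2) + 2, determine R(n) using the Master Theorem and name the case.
Master Theorem template: R(n) = a·R(n/b) + f(n).
Here: a=16, b=2, f(n)=2
Compute log_b(a) = log_2(16) = 4.
f(n) = 2 = O(n^(4-ε)) with ε = 4. Case 1: R(n) = Θ(n^log_b(a)) = Θ(n^4).

Case 1: R(n) = Θ(n^4)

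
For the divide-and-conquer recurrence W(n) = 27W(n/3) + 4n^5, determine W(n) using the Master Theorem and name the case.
Master Theorem template: W(n) = a·W(n/b) + f(n).
Here: a=27, b=3, f(n)=4n^5
Compute log_b(a) = log_3(27) = 3.
f(n) = 4n^5 = Ω(n^(3+ε)) with ε = 2, and the regularity condition holds (a·f(n/b) = (a/b^5)·f(n) with a/b^5 = 3^-2 < 1). Case 3: W(n) = Θ(f(n)) = Θ(n^5).

Case 3: W(n) = Θ(n^5)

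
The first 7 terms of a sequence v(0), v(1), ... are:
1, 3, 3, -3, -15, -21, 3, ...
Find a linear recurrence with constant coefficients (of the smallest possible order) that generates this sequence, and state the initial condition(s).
Look for the lowest-order linear relation among consecutive terms.
Observation: v(n) - 2·v(n-1) - (-3)·v(n-2) = 0 holds for the shown terms, and no order-1 relation v(n) = α·v(n-1) + β fits.
Check at n=3: 2·3 + (-3)·3 = -3. ✓

v(n) = 2v(n-1) - 3v(n-2), v(0) = 1, v(1) = 3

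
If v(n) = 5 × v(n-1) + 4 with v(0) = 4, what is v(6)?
Computing step by step:
v(0) = 4
v(1) = 5 × 4 + 4 = 24
v(2) = 5 × 24 + 4 = 124
v(3) = 5 × 124 + 4 = 624
v(4) = 5 × 624 + 4 = 3124
v(5) = 5 × 3124 + 4 = 15624
v(6) = 5 × 15624 + 4 = 78124

78124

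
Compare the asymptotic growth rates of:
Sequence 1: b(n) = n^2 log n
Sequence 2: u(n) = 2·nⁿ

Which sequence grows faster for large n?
Comparing growth rates:
Growth-rate hierarchy: log n ≺ any polynomial ≺ any exponential cⁿ (c>1) ≺ n! ≺ nⁿ.
super-exponential nⁿ dominates polynomial degree 2 (with log factor) asymptotically.

u(n) grows faster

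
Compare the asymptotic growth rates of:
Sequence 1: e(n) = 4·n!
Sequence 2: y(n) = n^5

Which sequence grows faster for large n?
Comparing growth rates:
Growth-rate hierarchy: log n ≺ any polynomial ≺ any exponential cⁿ (c>1) ≺ n! ≺ nⁿ.
factorial dominates polynomial degree 5 asymptotically.

e(n) grows faster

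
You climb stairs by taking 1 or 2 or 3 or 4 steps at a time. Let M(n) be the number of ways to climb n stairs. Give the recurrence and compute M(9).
Condition on the size of the last step (1 to 4): before it there were n-1, …, n-4 stairs climbed, and these cases are disjoint, so M(n) = M(n-1) + M(n-2) + M(n-3) + M(n-4) (order-4 linear recurrence).
Initial conditions by direct count (compositions of i into parts ≤ 4): M(1) = 1; M(2) = 2; M(3) = 4; M(4) = 8.
Iterating the recurrence: M(5) = 15, M(6) = 29, M(7) = 56, M(8) = 108, M(9) = 208.

M(n) = M(n-1) + M(n-2) + M(n-3) + M(n-4), M(1) = 1, M(2) = 2, M(3) = 4, M(4) = 8; M(9) = 208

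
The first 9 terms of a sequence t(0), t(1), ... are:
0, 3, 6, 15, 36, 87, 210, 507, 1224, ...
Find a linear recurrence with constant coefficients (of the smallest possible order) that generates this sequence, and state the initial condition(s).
Look for the lowest-order linear relation among consecutive terms.
Observation: t(n) - 2·t(n-1) - (1)·t(n-2) = 0 holds for the shown terms, and no order-1 relation t(n) = α·t(n-1) + β fits.
Check at n=3: 2·6 + (1)·3 = 15. ✓

t(n) = 2t(n-1) + t(n-2), t(0) = 0, t(1) = 3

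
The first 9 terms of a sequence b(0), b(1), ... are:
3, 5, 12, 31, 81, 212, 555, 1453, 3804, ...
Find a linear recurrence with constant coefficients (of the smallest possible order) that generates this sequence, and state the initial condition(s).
Look for the lowest-order linear relation among consecutive terms.
Observation: b(n) - 3·b(n-1) - (-1)·b(n-2) = 0 holds for the shown terms, and no order-1 relation b(n) = α·b(n-1) + β fits.
Check at n=3: 3·12 + (-1)·5 = 31. ✓

b(n) = 3b(n-1) - b(n-2), b(0) = 3, b(1) = 5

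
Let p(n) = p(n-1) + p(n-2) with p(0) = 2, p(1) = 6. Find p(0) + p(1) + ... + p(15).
Computing the sequence terms: 2, 6, 8, 14, 22, 36, 58, 94, 152, 246, 398, 644, 1042, 1686, 2728, 4414
Adding these values together:

11550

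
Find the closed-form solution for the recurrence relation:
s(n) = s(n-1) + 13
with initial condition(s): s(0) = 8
Recurrence: s(n) = s(n-1) + 13, initial: s(0) = 8.
Each step adds 13, so s(n) = s(0) + 13n = 13n + 8.

s(n) = 13n + 8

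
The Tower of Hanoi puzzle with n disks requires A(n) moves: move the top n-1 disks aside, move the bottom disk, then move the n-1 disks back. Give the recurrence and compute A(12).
Moving n disks = move the top n-1 disks aside (A(n-1) moves) + move the largest disk (1 move) + move the n-1 disks back on top (A(n-1) moves), so A(n) = 2A(n-1) + 1, with A(1) = 1 (a single disk takes one move).
First terms: 1, 3, 7, 15, 31, 63, … — each is one less than a power of 2. Indeed A(n) + 1 = 2(A(n-1) + 1) with A(1) + 1 = 2, so A(n) + 1 = 2ⁿ and A(n) = 2ⁿ - 1.
Hence A(12) = 2^12 - 1 = 4096 - 1 = 4095.

A(n) = 2A(n-1) + 1, A(1) = 1; A(12) = 4095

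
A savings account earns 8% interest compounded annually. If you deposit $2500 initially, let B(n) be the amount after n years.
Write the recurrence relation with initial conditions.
Each year the balance grows by 8%, i.e. is multiplied by 1 + 8/100 = 1.08, so B(n) = 1.08 × B(n-1). The initial deposit gives B(0) = 2500.
Unrolling gives the closed form B(n) = 2500 × (1.08)ⁿ.

B(n) = 1.08 × B(n-1), B(0) = 2500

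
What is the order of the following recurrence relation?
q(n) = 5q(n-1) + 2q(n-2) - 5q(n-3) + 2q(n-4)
The order is the largest lag k for which q(n-k) appears. Here the deepest term is q(n-4), so the order is 4.

Order 4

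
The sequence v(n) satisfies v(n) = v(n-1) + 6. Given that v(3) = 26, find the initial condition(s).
v(3) = v(0) + 3·6, so v(0) = 26 - 18 = 8.

v(0) = 8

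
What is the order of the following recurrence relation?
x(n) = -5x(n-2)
The order is the largest lag k for which x(n-k) appears. Here the deepest term is x(n-2), so the order is 2.

Order 2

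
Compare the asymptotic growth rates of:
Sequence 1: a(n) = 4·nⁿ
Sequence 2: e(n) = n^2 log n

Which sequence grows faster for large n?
Comparing growth rates:
Growth-rate hierarchy: log n ≺ any polynomial ≺ any exponential cⁿ (c>1) ≺ n! ≺ nⁿ.
super-exponential nⁿ dominates polynomial degree 2 (with log factor) asymptotically.

a(n) grows faster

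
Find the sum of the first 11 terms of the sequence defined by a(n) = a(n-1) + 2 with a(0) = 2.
Computing the sequence terms: 2, 4, 6, 8, 10, 12, 14, 16, 18, 20, 22
Adding these values together:

132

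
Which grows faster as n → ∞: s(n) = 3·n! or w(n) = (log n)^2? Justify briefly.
Comparing growth rates:
Growth-rate hierarchy: log n ≺ any polynomial ≺ any exponential cⁿ (c>1) ≺ n! ≺ nⁿ.
factorial dominates polylogarithmic (log n)^2 asymptotically.

s(n) grows faster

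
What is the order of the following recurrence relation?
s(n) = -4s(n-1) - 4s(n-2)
The order is the largest lag k for which s(n-k) appears. Here the deepest term is s(n-2), so the order is 2.

Order 2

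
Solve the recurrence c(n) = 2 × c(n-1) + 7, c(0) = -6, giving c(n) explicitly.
Recurrence: c(n) = 2 × c(n-1) + 7, initial: c(0) = -6.
Try c(n) = A·2ⁿ + C. Substituting: A·2ⁿ + C = 2(A·2ⁿ⁻¹ + C) + 7 = A·2ⁿ + 2C + 7, so C = 2C + 7, giving C = -7. Then c(0) = A - 7 = -6 gives A = 1.

c(n) = 2ⁿ - 7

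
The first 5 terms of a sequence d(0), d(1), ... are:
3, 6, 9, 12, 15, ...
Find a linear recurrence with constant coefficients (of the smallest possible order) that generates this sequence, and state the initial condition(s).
Look for the lowest-order linear relation among consecutive terms.
Observation: consecutive differences are constant (= 3).
Check at n=2: 1·6 + 3 = 9. ✓

d(n) = d(n-1) + 3, d(0) = 3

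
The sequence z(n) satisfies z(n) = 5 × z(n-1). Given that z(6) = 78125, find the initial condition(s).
In general z(n) = 5ⁿ · z(0). At n = 6: z(0) = z(6) / 5^6 = 78125 / 15625 = 5.

z(0) = 5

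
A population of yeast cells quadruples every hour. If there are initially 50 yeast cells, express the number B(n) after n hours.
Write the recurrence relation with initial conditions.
Each hour multiplies the count by 4, so the count after n hours depends only on the count after n-1 hours: B(n) = 4 × B(n-1). The starting count gives B(0) = 50.
Unrolling n times gives the closed form B(n) = 50 × 4ⁿ.

B(n) = 4 × B(n-1), B(0) = 50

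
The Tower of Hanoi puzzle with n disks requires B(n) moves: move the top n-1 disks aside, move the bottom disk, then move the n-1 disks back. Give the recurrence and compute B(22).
Moving n disks = move the top n-1 disks aside (B(n-1) moves) + move the largest disk (1 move) + move the n-1 disks back on top (B(n-1) moves), so B(n) = 2B(n-1) + 1, with B(1) = 1 (a single disk takes one move).
First terms: 1, 3, 7, 15, 31, 63, … — each is one less than a power of 2. Indeed B(n) + 1 = 2(B(n-1) + 1) with B(1) + 1 = 2, so B(n) + 1 = 2ⁿ and B(n) = 2ⁿ - 1.
Hence B(22) = 2^22 - 1 = 4194304 - 1 = 4194303.

B(n) = 2B(n-1) + 1, B(1) = 1; B(22) = 4194303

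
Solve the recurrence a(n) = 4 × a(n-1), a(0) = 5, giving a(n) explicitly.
Recurrence: a(n) = 4 × a(n-1), initial: a(0) = 5.
Each term is 4 times the previous, so this is geometric with ratio 4. After n steps: a(n) = a(0)·4ⁿ = 5·4ⁿ.

a(n) = 5·4ⁿ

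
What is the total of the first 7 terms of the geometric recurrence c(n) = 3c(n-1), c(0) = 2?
Computing the sequence terms: 2, 6, 18, 54, 162, 486, 1458
Adding these values together:

2186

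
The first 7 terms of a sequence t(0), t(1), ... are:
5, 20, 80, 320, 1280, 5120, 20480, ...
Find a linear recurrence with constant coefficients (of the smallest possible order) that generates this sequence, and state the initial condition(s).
Look for the lowest-order linear relation among consecutive terms.
Observation: each term is 4× the previous.
Check at n=2: 4·20 = 80. ✓

t(n) = 4 × t(n-1), t(0) = 5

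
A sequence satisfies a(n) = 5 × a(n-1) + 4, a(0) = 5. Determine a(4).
Computing step by step:
a(0) = 5
a(1) = 5 × 5 + 4 = 29
a(2) = 5 × 29 + 4 = 149
a(3) = 5 × 149 + 4 = 749
a(4) = 5 × 749 + 4 = 3749

3749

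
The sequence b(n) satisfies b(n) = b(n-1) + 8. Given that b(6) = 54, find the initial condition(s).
b(6) = b(0) + 6·8, so b(0) = 54 - 48 = 6.

b(0) = 6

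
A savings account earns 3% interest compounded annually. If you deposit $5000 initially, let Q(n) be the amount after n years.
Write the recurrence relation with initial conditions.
Each year the balance grows by 3%, i.e. is multiplied by 1 + 3/100 = 1.03, so Q(n) = 1.03 × Q(n-1). The initial deposit gives Q(0) = 5000.
Unrolling gives the closed form Q(n) = 5000 × (1.03)ⁿ.

Q(n) = 1.03 × Q(n-1), Q(0) = 5000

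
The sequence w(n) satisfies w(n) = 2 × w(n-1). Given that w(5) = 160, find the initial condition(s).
In general w(n) = 2ⁿ · w(0). At n = 5: w(0) = w(5) / 2^5 = 160 / 32 = 5.

w(0) = 5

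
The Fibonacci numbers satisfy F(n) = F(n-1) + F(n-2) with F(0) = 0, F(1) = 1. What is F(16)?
Computing the sequence terms:
0, 1, 1, 2, 3, 5, 8, 13, 21, 34, 55, 89, 144, 233, 377, 610, 987

987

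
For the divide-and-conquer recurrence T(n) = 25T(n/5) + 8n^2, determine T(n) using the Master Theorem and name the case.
Master Theorem template: T(n) = a·T(n/b) + f(n).
Here: a=25, b=5, f(n)=8n^2
Compute log_b(a) = log_5(25) = 2.
f(n) = 8n^2 = Θ(n^2). Case 2: T(n) = Θ(n^2 log n).

Case 2: T(n) = Θ(n^2 log n)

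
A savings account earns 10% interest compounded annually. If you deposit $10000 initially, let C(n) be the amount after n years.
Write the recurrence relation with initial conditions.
Each year the balance grows by 10%, i.e. is multiplied by 1 + 10/100 = 1.1, so C(n) = 1.1 × C(n-1). The initial deposit gives C(0) = 10000.
Unrolling gives the closed form C(n) = 10000 × (1.1)ⁿ.

C(n) = 1.1 × C(n-1), C(0) = 10000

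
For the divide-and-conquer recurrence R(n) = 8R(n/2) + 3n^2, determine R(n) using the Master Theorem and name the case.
Master Theorem template: R(n) = a·R(n/b) + f(n).
Here: a=8, b=2, f(n)=3n^2
Compute log_b(a) = log_2(8) = 3.
f(n) = 3n^2 = O(n^(3-ε)) with ε = 1. Case 1: R(n) = Θ(n^log_b(a)) = Θ(n^3).

Case 1: R(n) = Θ(n^3)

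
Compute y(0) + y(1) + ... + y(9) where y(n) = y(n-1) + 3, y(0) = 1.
Computing the sequence terms: 1, 4, 7, 10, 13, 16, 19, 22, 25, 28
Adding these values together:

145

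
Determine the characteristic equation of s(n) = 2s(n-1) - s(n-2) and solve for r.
Substitute s(n) = rⁿ and divide through by rⁿ⁻²: r² - 2r + 1 = 0
Factor: (r - 1)² = 0, so r = 1 (double root).
General solution: s(n) = (A + Bn)·1ⁿ

Characteristic: r² - 2r + 1 = 0, Roots: r = 1 (double root)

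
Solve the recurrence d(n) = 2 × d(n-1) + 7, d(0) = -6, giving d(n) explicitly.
Recurrence: d(n) = 2 × d(n-1) + 7, initial: d(0) = -6.
Try d(n) = A·2ⁿ + C. Substituting: A·2ⁿ + C = 2(A·2ⁿ⁻¹ + C) + 7 = A·2ⁿ + 2C + 7, so C = 2C + 7, giving C = -7. Then d(0) = A - 7 = -6 gives A = 1.

d(n) = 2ⁿ - 7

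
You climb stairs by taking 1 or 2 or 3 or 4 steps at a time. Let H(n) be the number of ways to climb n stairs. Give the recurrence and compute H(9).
Condition on the size of the last step (1 to 4): before it there were n-1, …, n-4 stairs climbed, and these cases are disjoint, so H(n) = H(n-1) + H(n-2) + H(n-3) + H(n-4) (order-4 linear recurrence).
Initial conditions by direct count (compositions of i into parts ≤ 4): H(1) = 1; H(2) = 2; H(3) = 4; H(4) = 8.
Iterating the recurrence: H(5) = 15, H(6) = 29, H(7) = 56, H(8) = 108, H(9) = 208.

H(n) = H(n-1) + H(n-2) + H(n-3) + H(n-4), H(1) = 1, H(2) = 2, H(3) = 4, H(4) = 8; H(9) = 208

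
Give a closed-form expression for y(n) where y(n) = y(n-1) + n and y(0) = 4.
Recurrence: y(n) = y(n-1) + n, initial: y(0) = 4.
Telescoping: y(n) = y(0) + Σᵢ₌₁ⁿ i = 4 + n(n+1)/2.

y(n) = n(n+1)/2 + 4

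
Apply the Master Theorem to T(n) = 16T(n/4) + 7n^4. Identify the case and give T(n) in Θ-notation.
Master Theorem template: T(n) = a·T(n/b) + f(n).
Here: a=16, b=4, f(n)=7n^4
Compute log_b(a) = log_4(16) = 2.
f(n) = 7n^4 = Ω(n^(2+ε)) with ε = 2, and the regularity condition holds (a·f(n/b) = (a/b^4)·f(n) with a/b^4 = 4^-2 < 1). Case 3: T(n) = Θ(f(n)) = Θ(n^4).

Case 3: T(n) = Θ(n^4)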